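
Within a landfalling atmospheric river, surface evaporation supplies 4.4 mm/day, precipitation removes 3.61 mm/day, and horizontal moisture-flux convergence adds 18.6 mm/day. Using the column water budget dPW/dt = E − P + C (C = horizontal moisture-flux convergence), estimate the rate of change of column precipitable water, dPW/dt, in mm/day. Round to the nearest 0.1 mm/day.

dPW/dt = E − P + C = 4.4 − 3.61 + (18.6) = 19.4 mm/day.

dPW/dt ≈ 19.4 mm/day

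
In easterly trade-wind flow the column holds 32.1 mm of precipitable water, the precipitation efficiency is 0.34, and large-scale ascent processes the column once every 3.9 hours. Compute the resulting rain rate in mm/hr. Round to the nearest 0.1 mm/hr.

Each overturning extracts ε × PW = 0.34 × 32.1 = 10.914 mm.
Rate = ε·PW / τ = 10.914 / 3.9 h = 2.8 mm/hr.

R ≈ 2.8 mm/hr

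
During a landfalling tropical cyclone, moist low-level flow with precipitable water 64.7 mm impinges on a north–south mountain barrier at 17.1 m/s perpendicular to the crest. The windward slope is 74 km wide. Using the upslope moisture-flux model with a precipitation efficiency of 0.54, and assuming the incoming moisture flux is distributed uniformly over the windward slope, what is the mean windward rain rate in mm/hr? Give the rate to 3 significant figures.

Incoming column moisture flux per unit ridge length: F = V × PW = 17.1 × 64.7 = 1106.37 mm·m/s.
Spread over the 74 km slope with efficiency ε = 0.54: R = ε·F/W = 0.54 × 1106.37 / 74000 m = 8.074e-03 mm/s.
R = 8.074e-03 × 3600 = 29.1 mm/hr.

R ≈ 29.1 mm/hr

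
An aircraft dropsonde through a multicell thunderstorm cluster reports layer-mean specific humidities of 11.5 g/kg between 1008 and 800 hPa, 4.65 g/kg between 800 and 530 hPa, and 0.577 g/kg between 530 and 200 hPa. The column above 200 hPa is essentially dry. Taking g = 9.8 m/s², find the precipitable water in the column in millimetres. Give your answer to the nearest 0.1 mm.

PW ≈ 39.2 mm

Precipitable water is the column-integrated vapour mass per unit area: PW = (1/g) Σ q̄ Δp, with q in kg/kg and Δp in Pa (1 kg/m² of water = 1 mm).
Layer 1008–800 hPa: Δp = 208 hPa = 20800 Pa, q̄ = 0.0115 kg/kg → 0.0115 × 20800 / 9.8 = 24.41 mm
Layer 800–530 hPa: Δp = 270 hPa = 27000 Pa, q̄ = 0.00465 kg/kg → 0.00465 × 27000 / 9.8 = 12.81 mm
Layer 530–200 hPa: Δp = 330 hPa = 33000 Pa, q̄ = 0.000577 kg/kg → 0.000577 × 33000 / 9.8 = 1.94 mm
PW = 24.41 + 12.81 + 1.94 = 39.16 ≈ 39.2 mm.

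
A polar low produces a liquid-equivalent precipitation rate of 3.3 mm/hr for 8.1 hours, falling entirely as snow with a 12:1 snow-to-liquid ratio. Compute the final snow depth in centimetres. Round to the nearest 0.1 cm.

snow depth ≈ 32.1 cm

Liquid-equivalent depth = 3.3 × 8.1 = 26.73 mm.
Snow depth = 26.73 mm × 12 = 320.76 mm = 32.1 cm.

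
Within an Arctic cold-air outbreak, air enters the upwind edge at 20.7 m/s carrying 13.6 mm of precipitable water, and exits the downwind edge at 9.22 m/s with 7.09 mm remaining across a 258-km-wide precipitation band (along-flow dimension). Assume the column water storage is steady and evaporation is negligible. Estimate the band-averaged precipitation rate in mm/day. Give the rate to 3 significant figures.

R ≈ 72.4 mm/day

Column moisture flux per unit crosswind length is F = V × PW.
Inflow: F_in = 20.7 × 13.6 = 281.52 mm·m/s
Outflow: F_out = 9.22 × 7.09 = 65.3698 mm·m/s
Steady-state rate R = (F_in − F_out)/L = (281.52 − 65.3698) / 258000 m = 8.378e-04 mm/s.
R = 8.378e-04 × 3600 × 24 = 72.4 mm/day.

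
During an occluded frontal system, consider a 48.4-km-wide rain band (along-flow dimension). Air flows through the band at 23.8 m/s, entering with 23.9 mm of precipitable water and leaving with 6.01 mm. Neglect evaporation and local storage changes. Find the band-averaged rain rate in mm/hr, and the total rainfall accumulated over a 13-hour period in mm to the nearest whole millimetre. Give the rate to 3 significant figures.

R ≈ 31.7 mm/hr; total ≈ 412 mm

Column moisture flux per unit crosswind length is F = V × PW.
Inflow: F_in = 23.8 × 23.9 = 568.82 mm·m/s
Outflow: F_out = 23.8 × 6.01 = 143.038 mm·m/s
Steady-state rate R = (F_in − F_out)/L = (568.82 − 143.038) / 48400 m = 8.797e-03 mm/s.
R = 8.797e-03 × 3600 = 31.7 mm/hr.
Over 13 h: total = 31.7 × 13 = 412.1 ≈ 412 mm.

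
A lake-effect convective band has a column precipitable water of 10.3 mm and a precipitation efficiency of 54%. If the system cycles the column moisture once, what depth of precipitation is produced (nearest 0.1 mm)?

Precipitation = ε × PW = 0.54 × 10.3 = 5.6 mm.

precipitation ≈ 5.6 mm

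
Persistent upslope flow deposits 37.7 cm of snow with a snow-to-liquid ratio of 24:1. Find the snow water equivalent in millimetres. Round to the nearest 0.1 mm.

SWE = snow depth / ratio = 37.7 cm / 24 = 1.571 cm = 15.7 mm.

SWE ≈ 15.7 mm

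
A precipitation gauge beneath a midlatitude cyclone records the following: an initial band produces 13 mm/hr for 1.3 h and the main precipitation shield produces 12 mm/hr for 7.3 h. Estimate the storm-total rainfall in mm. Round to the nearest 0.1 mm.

Total = Σ Rᵢ Δtᵢ = 13 × 1.3 + 12 × 7.3
      = 16.9 + 87.6 = 104.5 mm.

total ≈ 104.5 mm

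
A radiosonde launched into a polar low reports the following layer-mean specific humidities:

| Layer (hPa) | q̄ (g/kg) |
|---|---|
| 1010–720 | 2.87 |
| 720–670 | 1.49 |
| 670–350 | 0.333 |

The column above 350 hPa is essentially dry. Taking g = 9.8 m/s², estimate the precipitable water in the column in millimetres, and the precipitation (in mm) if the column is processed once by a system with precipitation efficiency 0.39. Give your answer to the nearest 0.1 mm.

PW ≈ 10.3 mm; precipitation ≈ 4.0 mm

Precipitable water is the column-integrated vapour mass per unit area: PW = (1/g) Σ q̄ Δp, with q in kg/kg and Δp in Pa (1 kg/m² of water = 1 mm).
Layer 1010–720 hPa: Δp = 290 hPa = 29000 Pa, q̄ = 0.00287 kg/kg → 0.00287 × 29000 / 9.8 = 8.49 mm
Layer 720–670 hPa: Δp = 50 hPa = 5000 Pa, q̄ = 0.00149 kg/kg → 0.00149 × 5000 / 9.8 = 0.76 mm
Layer 670–350 hPa: Δp = 320 hPa = 32000 Pa, q̄ = 0.000333 kg/kg → 0.000333 × 32000 / 9.8 = 1.09 mm
PW = 8.49 + 0.76 + 1.09 = 10.34 ≈ 10.3 mm.
Precipitation = ε × PW = 0.39 × 10.3 = 4.0 mm.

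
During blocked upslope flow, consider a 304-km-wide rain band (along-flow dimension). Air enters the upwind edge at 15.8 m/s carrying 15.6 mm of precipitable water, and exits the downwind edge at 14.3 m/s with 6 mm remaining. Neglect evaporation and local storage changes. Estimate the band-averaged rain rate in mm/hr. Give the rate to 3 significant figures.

Column moisture flux per unit crosswind length is F = V × PW.
Inflow: F_in = 15.8 × 15.6 = 246.48 mm·m/s
Outflow: F_out = 14.3 × 6 = 85.8 mm·m/s
Steady-state rate R = (F_in − F_out)/L = (246.48 − 85.8) / 304000 m = 5.286e-04 mm/s.
R = 5.286e-04 × 3600 = 1.90 mm/hr.

R ≈ 1.90 mm/hr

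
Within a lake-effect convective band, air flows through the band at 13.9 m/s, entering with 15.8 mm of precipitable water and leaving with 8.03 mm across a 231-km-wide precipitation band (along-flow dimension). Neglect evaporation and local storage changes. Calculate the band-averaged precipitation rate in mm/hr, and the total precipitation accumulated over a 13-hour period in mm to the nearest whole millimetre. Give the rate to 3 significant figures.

R ≈ 1.68 mm/hr; total ≈ 22 mm

Column moisture flux per unit crosswind length is F = V × PW.
Inflow: F_in = 13.9 × 15.8 = 219.62 mm·m/s
Outflow: F_out = 13.9 × 8.03 = 111.617 mm·m/s
Steady-state rate R = (F_in − F_out)/L = (219.62 − 111.617) / 231000 m = 4.675e-04 mm/s.
R = 4.675e-04 × 3600 = 1.68 mm/hr.
Over 13 h: total = 1.68 × 13 = 21.84 ≈ 22 mm.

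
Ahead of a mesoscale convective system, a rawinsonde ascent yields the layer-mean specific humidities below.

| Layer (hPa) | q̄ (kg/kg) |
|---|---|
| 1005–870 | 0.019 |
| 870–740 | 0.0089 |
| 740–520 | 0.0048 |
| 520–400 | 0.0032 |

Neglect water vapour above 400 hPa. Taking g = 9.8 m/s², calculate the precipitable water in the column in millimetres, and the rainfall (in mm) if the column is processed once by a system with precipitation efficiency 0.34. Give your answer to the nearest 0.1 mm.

Precipitable water is the column-integrated vapour mass per unit area: PW = (1/g) Σ q̄ Δp, with q in kg/kg and Δp in Pa (1 kg/m² of water = 1 mm).
Layer 1005–870 hPa: Δp = 135 hPa = 13500 Pa, q̄ = 0.019 kg/kg → 0.019 × 13500 / 9.8 = 26.17 mm
Layer 870–740 hPa: Δp = 130 hPa = 13000 Pa, q̄ = 0.0089 kg/kg → 0.0089 × 13000 / 9.8 = 11.81 mm
Layer 740–520 hPa: Δp = 220 hPa = 22000 Pa, q̄ = 0.0048 kg/kg → 0.0048 × 22000 / 9.8 = 10.78 mm
Layer 520–400 hPa: Δp = 120 hPa = 12000 Pa, q̄ = 0.0032 kg/kg → 0.0032 × 12000 / 9.8 = 3.92 mm
PW = 26.17 + 11.81 + 10.78 + 3.92 = 52.68 ≈ 52.7 mm.
Rainfall = ε × PW = 0.34 × 52.7 = 17.9 mm.

PW ≈ 52.7 mm; rainfall ≈ 17.9 mm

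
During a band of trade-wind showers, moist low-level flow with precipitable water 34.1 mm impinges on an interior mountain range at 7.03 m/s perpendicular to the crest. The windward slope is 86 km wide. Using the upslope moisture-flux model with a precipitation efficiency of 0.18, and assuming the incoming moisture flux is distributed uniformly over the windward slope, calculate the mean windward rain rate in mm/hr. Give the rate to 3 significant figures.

R ≈ 1.81 mm/hr

Incoming column moisture flux per unit ridge length: F = V × PW = 7.03 × 34.1 = 239.723 mm·m/s.
Spread over the 86 km slope with efficiency ε = 0.18: R = ε·F/W = 0.18 × 239.723 / 86000 m = 5.017e-04 mm/s.
R = 5.017e-04 × 3600 = 1.81 mm/hr.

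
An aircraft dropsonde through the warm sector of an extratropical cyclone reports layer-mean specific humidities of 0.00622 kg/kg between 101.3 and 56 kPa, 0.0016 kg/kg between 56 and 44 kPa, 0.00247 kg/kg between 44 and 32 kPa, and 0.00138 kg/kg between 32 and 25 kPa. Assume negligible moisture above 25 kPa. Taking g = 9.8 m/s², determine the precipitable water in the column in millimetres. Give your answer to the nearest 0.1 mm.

PW ≈ 34.7 mm

Precipitable water is the column-integrated vapour mass per unit area: PW = (1/g) Σ q̄ Δp, with q in kg/kg and Δp in Pa (1 kg/m² of water = 1 mm).
Layer 101.3–56 kPa: Δp = 453 hPa = 45300 Pa, q̄ = 0.00622 kg/kg → 0.00622 × 45300 / 9.8 = 28.75 mm
Layer 56–44 kPa: Δp = 120 hPa = 12000 Pa, q̄ = 0.0016 kg/kg → 0.0016 × 12000 / 9.8 = 1.96 mm
Layer 44–32 kPa: Δp = 120 hPa = 12000 Pa, q̄ = 0.00247 kg/kg → 0.00247 × 12000 / 9.8 = 3.02 mm
Layer 32–25 kPa: Δp = 70 hPa = 7000 Pa, q̄ = 0.00138 kg/kg → 0.00138 × 7000 / 9.8 = 0.99 mm
PW = 28.75 + 1.96 + 3.02 + 0.99 = 34.72 ≈ 34.7 mm.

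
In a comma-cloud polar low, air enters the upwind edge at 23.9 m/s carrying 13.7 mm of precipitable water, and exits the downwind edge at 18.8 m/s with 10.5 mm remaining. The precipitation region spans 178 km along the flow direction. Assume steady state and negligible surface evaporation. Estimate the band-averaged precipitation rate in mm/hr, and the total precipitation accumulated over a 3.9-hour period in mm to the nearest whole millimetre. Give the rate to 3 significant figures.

Column moisture flux per unit crosswind length is F = V × PW.
Inflow: F_in = 23.9 × 13.7 = 327.43 mm·m/s
Outflow: F_out = 18.8 × 10.5 = 197.4 mm·m/s
Steady-state rate R = (F_in − F_out)/L = (327.43 − 197.4) / 178000 m = 7.305e-04 mm/s.
R = 7.305e-04 × 3600 = 2.63 mm/hr.
Over 3.9 h: total = 2.63 × 3.9 = 10.257 ≈ 10 mm.

R ≈ 2.63 mm/hr; total ≈ 10 mm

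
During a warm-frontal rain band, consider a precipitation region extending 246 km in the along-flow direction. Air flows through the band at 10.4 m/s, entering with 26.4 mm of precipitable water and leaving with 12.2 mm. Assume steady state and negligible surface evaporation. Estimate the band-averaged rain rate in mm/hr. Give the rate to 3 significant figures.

Column moisture flux per unit crosswind length is F = V × PW.
Inflow: F_in = 10.4 × 26.4 = 274.56 mm·m/s
Outflow: F_out = 10.4 × 12.2 = 126.88 mm·m/s
Steady-state rate R = (F_in − F_out)/L = (274.56 − 126.88) / 246000 m = 6.003e-04 mm/s.
R = 6.003e-04 × 3600 = 2.16 mm/hr.

R ≈ 2.16 mm/hr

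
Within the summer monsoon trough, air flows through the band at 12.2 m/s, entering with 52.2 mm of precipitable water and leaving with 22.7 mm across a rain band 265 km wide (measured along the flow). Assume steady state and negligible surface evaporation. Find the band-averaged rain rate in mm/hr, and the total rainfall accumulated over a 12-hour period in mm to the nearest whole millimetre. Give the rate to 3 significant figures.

R ≈ 4.89 mm/hr; total ≈ 59 mm

Column moisture flux per unit crosswind length is F = V × PW.
Inflow: F_in = 12.2 × 52.2 = 636.84 mm·m/s
Outflow: F_out = 12.2 × 22.7 = 276.94 mm·m/s
Steady-state rate R = (F_in − F_out)/L = (636.84 − 276.94) / 265000 m = 1.358e-03 mm/s.
R = 1.358e-03 × 3600 = 4.89 mm/hr.
Over 12 h: total = 4.89 × 12 = 58.68 ≈ 59 mm.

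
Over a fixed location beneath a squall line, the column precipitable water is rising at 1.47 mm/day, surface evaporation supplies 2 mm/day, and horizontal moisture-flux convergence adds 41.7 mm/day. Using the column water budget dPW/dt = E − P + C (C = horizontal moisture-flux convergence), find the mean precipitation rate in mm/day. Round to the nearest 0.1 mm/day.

P ≈ 42.2 mm/day

dPW/dt = +1.47 mm/day.
P = E + C − dPW/dt = 2 + (41.7) − (+1.47) = 42.2 mm/day.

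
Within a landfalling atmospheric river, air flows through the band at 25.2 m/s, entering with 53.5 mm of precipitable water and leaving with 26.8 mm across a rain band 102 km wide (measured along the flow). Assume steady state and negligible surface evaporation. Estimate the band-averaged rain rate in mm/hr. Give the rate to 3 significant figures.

Column moisture flux per unit crosswind length is F = V × PW.
Inflow: F_in = 25.2 × 53.5 = 1348.2 mm·m/s
Outflow: F_out = 25.2 × 26.8 = 675.36 mm·m/s
Steady-state rate R = (F_in − F_out)/L = (1348.2 − 675.36) / 102000 m = 6.596e-03 mm/s.
R = 6.596e-03 × 3600 = 23.7 mm/hr.

R ≈ 23.7 mm/hr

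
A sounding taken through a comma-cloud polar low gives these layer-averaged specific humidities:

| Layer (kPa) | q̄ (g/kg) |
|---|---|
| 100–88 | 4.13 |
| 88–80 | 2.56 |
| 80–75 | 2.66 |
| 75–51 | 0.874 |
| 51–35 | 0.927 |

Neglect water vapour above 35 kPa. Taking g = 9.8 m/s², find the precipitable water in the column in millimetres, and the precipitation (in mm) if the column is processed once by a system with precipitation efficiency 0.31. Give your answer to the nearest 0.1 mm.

PW ≈ 12.2 mm; precipitation ≈ 3.8 mm

Precipitable water is the column-integrated vapour mass per unit area: PW = (1/g) Σ q̄ Δp, with q in kg/kg and Δp in Pa (1 kg/m² of water = 1 mm).
Layer 100–88 kPa: Δp = 120 hPa = 12000 Pa, q̄ = 0.00413 kg/kg → 0.00413 × 12000 / 9.8 = 5.06 mm
Layer 88–80 kPa: Δp = 80 hPa = 8000 Pa, q̄ = 0.00256 kg/kg → 0.00256 × 8000 / 9.8 = 2.09 mm
Layer 80–75 kPa: Δp = 50 hPa = 5000 Pa, q̄ = 0.00266 kg/kg → 0.00266 × 5000 / 9.8 = 1.36 mm
Layer 75–51 kPa: Δp = 240 hPa = 24000 Pa, q̄ = 0.000874 kg/kg → 0.000874 × 24000 / 9.8 = 2.14 mm
Layer 51–35 kPa: Δp = 160 hPa = 16000 Pa, q̄ = 0.000927 kg/kg → 0.000927 × 16000 / 9.8 = 1.51 mm
PW = 5.06 + 2.09 + 1.36 + 2.14 + 1.51 = 12.16 ≈ 12.2 mm.
Precipitation = ε × PW = 0.31 × 12.2 = 3.8 mm.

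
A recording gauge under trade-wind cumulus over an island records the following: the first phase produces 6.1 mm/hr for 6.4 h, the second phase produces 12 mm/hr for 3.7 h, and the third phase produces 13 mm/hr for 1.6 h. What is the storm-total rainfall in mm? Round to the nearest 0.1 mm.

Total = Σ Rᵢ Δtᵢ = 6.1 × 6.4 + 12 × 3.7 + 13 × 1.6
      = 39.04 + 44.4 + 20.8 = 104.2 mm.

total ≈ 104.2 mm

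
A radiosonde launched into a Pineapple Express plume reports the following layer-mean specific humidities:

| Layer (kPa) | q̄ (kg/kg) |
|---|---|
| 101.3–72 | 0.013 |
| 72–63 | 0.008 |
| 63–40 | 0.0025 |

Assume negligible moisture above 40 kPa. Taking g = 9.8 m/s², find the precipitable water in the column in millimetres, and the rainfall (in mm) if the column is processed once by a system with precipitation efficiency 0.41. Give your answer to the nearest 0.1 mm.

PW ≈ 52.1 mm; rainfall ≈ 21.4 mm

Precipitable water is the column-integrated vapour mass per unit area: PW = (1/g) Σ q̄ Δp, with q in kg/kg and Δp in Pa (1 kg/m² of water = 1 mm).
Layer 101.3–72 kPa: Δp = 293 hPa = 29300 Pa, q̄ = 0.013 kg/kg → 0.013 × 29300 / 9.8 = 38.87 mm
Layer 72–63 kPa: Δp = 90 hPa = 9000 Pa, q̄ = 0.008 kg/kg → 0.008 × 9000 / 9.8 = 7.35 mm
Layer 63–40 kPa: Δp = 230 hPa = 23000 Pa, q̄ = 0.0025 kg/kg → 0.0025 × 23000 / 9.8 = 5.87 mm
PW = 38.87 + 7.35 + 5.87 = 52.09 ≈ 52.1 mm.
Rainfall = ε × PW = 0.41 × 52.1 = 21.4 mm.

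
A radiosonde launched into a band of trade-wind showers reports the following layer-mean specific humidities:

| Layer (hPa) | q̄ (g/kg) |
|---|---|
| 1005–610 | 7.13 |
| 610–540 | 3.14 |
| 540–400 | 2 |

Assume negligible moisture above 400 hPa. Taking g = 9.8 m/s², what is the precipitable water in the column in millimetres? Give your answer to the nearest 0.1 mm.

Precipitable water is the column-integrated vapour mass per unit area: PW = (1/g) Σ q̄ Δp, with q in kg/kg and Δp in Pa (1 kg/m² of water = 1 mm).
Layer 1005–610 hPa: Δp = 395 hPa = 39500 Pa, q̄ = 0.00713 kg/kg → 0.00713 × 39500 / 9.8 = 28.74 mm
Layer 610–540 hPa: Δp = 70 hPa = 7000 Pa, q̄ = 0.00314 kg/kg → 0.00314 × 7000 / 9.8 = 2.24 mm
Layer 540–400 hPa: Δp = 140 hPa = 14000 Pa, q̄ = 0.002 kg/kg → 0.002 × 14000 / 9.8 = 2.86 mm
PW = 28.74 + 2.24 + 2.86 = 33.84 ≈ 33.8 mm.

PW ≈ 33.8 mm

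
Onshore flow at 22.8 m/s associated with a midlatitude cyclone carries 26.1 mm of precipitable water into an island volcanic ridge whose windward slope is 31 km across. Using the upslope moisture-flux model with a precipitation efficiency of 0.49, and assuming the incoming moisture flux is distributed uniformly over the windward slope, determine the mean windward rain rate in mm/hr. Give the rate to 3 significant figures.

Incoming column moisture flux per unit ridge length: F = V × PW = 22.8 × 26.1 = 595.08 mm·m/s.
Spread over the 31 km slope with efficiency ε = 0.49: R = ε·F/W = 0.49 × 595.08 / 31000 m = 9.406e-03 mm/s.
R = 9.406e-03 × 3600 = 33.9 mm/hr.

R ≈ 33.9 mm/hr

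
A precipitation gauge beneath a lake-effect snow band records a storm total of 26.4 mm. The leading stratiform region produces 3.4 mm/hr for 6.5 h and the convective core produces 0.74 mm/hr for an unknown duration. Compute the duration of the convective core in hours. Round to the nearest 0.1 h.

Known phases: 3.4 × 6.5 = 22.1 mm.
Remaining depth = 26.4 − 22.1 = 4.3 mm.
Duration = 4.3 / 0.74 = 5.8 h.

duration ≈ 5.8 h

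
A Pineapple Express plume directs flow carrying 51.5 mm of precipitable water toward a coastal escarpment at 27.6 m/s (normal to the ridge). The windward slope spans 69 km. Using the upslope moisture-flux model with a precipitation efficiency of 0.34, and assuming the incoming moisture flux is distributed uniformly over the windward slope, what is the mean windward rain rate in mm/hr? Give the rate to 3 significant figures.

R ≈ 25.2 mm/hr

Incoming column moisture flux per unit ridge length: F = V × PW = 27.6 × 51.5 = 1421.4 mm·m/s.
Spread over the 69 km slope with efficiency ε = 0.34: R = ε·F/W = 0.34 × 1421.4 / 69000 m = 7.004e-03 mm/s.
R = 7.004e-03 × 3600 = 25.2 mm/hr.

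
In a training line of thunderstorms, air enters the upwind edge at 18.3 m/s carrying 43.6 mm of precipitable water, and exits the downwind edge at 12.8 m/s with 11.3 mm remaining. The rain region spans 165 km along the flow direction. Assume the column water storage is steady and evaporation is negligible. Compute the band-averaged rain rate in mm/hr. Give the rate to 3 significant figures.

R ≈ 14.3 mm/hr

Column moisture flux per unit crosswind length is F = V × PW.
Inflow: F_in = 18.3 × 43.6 = 797.88 mm·m/s
Outflow: F_out = 12.8 × 11.3 = 144.64 mm·m/s
Steady-state rate R = (F_in − F_out)/L = (797.88 − 144.64) / 165000 m = 3.959e-03 mm/s.
R = 3.959e-03 × 3600 = 14.3 mm/hr.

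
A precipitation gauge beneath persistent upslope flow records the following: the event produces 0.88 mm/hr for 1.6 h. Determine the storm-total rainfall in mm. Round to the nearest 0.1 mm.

Total = Σ Rᵢ Δtᵢ = 0.88 × 1.6
      = 1.408 = 1.4 mm.

total ≈ 1.4 mm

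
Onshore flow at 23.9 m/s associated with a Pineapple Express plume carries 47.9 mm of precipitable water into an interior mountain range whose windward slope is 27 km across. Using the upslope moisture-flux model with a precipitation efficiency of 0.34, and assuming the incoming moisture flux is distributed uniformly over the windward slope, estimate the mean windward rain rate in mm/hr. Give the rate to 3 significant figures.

R ≈ 51.9 mm/hr

Incoming column moisture flux per unit ridge length: F = V × PW = 23.9 × 47.9 = 1144.81 mm·m/s.
Spread over the 27 km slope with efficiency ε = 0.34: R = ε·F/W = 0.34 × 1144.81 / 27000 m = 1.442e-02 mm/s.
R = 1.442e-02 × 3600 = 51.9 mm/hr.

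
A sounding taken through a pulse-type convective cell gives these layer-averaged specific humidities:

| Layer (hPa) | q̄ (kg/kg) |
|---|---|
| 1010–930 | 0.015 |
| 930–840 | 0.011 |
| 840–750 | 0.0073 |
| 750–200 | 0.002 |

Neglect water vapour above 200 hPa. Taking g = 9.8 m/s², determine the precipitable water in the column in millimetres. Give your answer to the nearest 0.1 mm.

PW ≈ 40.3 mm

Precipitable water is the column-integrated vapour mass per unit area: PW = (1/g) Σ q̄ Δp, with q in kg/kg and Δp in Pa (1 kg/m² of water = 1 mm).
Layer 1010–930 hPa: Δp = 80 hPa = 8000 Pa, q̄ = 0.015 kg/kg → 0.015 × 8000 / 9.8 = 12.24 mm
Layer 930–840 hPa: Δp = 90 hPa = 9000 Pa, q̄ = 0.011 kg/kg → 0.011 × 9000 / 9.8 = 10.10 mm
Layer 840–750 hPa: Δp = 90 hPa = 9000 Pa, q̄ = 0.0073 kg/kg → 0.0073 × 9000 / 9.8 = 6.70 mm
Layer 750–200 hPa: Δp = 550 hPa = 55000 Pa, q̄ = 0.002 kg/kg → 0.002 × 55000 / 9.8 = 11.22 mm
PW = 12.24 + 10.10 + 6.70 + 11.22 = 40.26 ≈ 40.3 mm.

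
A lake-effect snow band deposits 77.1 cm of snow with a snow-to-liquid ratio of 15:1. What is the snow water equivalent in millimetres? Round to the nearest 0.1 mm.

SWE ≈ 51.4 mm

SWE = snow depth / ratio = 77.1 cm / 15 = 5.140 cm = 51.4 mm.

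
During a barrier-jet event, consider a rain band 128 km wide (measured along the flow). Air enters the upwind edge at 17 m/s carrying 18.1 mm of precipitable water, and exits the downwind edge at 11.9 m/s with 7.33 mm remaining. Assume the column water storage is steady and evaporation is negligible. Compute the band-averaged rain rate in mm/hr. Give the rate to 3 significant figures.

R ≈ 6.20 mm/hr

Column moisture flux per unit crosswind length is F = V × PW.
Inflow: F_in = 17 × 18.1 = 307.7 mm·m/s
Outflow: F_out = 11.9 × 7.33 = 87.227 mm·m/s
Steady-state rate R = (F_in − F_out)/L = (307.7 − 87.227) / 128000 m = 1.722e-03 mm/s.
R = 1.722e-03 × 3600 = 6.20 mm/hr.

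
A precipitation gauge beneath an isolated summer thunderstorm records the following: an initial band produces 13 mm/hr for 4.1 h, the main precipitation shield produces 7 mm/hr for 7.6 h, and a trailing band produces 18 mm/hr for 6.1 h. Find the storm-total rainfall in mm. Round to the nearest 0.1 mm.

Total = Σ Rᵢ Δtᵢ = 13 × 4.1 + 7 × 7.6 + 18 × 6.1
      = 53.3 + 53.2 + 109.8 = 216.3 mm.

total ≈ 216.3 mm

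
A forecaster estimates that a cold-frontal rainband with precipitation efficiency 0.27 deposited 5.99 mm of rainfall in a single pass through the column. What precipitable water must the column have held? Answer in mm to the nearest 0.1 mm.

PW = rainfall / ε = 5.99 / 0.27 = 22.2 mm.

PW ≈ 22.2 mm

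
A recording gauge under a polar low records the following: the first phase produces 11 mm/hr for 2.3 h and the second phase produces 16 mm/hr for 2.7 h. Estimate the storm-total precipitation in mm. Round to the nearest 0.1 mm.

Total = Σ Rᵢ Δtᵢ = 11 × 2.3 + 16 × 2.7
      = 25.3 + 43.2 = 68.5 mm.

total ≈ 68.5 mm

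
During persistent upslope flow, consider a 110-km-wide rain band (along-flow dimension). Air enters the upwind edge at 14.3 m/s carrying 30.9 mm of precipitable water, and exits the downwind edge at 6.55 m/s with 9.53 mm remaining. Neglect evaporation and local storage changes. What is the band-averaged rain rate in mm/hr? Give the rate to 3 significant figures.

R ≈ 12.4 mm/hr

Column moisture flux per unit crosswind length is F = V × PW.
Inflow: F_in = 14.3 × 30.9 = 441.87 mm·m/s
Outflow: F_out = 6.55 × 9.53 = 62.4215 mm·m/s
Steady-state rate R = (F_in − F_out)/L = (441.87 − 62.4215) / 110000 m = 3.450e-03 mm/s.
R = 3.450e-03 × 3600 = 12.4 mm/hr.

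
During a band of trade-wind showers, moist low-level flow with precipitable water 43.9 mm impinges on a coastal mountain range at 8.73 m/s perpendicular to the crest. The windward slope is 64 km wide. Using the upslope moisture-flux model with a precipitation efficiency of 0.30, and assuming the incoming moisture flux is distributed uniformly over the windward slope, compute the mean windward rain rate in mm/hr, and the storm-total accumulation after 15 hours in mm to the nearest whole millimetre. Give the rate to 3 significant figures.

Incoming column moisture flux per unit ridge length: F = V × PW = 8.73 × 43.9 = 383.247 mm·m/s.
Spread over the 64 km slope with efficiency ε = 0.30: R = ε·F/W = 0.30 × 383.247 / 64000 m = 1.796e-03 mm/s.
R = 1.796e-03 × 3600 = 6.47 mm/hr.
Over 15 h: total = 6.47 × 15 = 97.05 ≈ 97 mm.

R ≈ 6.47 mm/hr; total ≈ 97 mm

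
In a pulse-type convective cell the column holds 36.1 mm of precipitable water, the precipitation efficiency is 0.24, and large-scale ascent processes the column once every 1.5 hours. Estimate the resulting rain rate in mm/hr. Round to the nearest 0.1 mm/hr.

R ≈ 5.8 mm/hr

Each overturning extracts ε × PW = 0.24 × 36.1 = 8.664 mm.
Rate = ε·PW / τ = 8.664 / 1.5 h = 5.8 mm/hr.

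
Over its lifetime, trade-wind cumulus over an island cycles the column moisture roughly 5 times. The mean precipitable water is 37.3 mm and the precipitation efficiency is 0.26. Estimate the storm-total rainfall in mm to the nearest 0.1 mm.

rainfall ≈ 48.5 mm

Each cycle deposits ε × PW = 0.26 × 37.3 = 9.698 mm.
Over 5 cycles: 5 × 9.698 = 48.5 mm.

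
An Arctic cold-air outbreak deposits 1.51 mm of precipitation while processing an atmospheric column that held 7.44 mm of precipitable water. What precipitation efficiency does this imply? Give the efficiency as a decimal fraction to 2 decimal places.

ε ≈ 0.20

ε = precipitation / PW = 1.51 / 7.44 = 0.20.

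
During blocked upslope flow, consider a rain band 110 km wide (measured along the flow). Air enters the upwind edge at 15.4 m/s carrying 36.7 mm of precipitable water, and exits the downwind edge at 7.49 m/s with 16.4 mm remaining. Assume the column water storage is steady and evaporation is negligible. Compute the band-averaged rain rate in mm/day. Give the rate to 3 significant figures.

R ≈ 347 mm/day

Column moisture flux per unit crosswind length is F = V × PW.
Inflow: F_in = 15.4 × 36.7 = 565.18 mm·m/s
Outflow: F_out = 7.49 × 16.4 = 122.836 mm·m/s
Steady-state rate R = (F_in − F_out)/L = (565.18 − 122.836) / 110000 m = 4.021e-03 mm/s.
R = 4.021e-03 × 3600 × 24 = 347 mm/day.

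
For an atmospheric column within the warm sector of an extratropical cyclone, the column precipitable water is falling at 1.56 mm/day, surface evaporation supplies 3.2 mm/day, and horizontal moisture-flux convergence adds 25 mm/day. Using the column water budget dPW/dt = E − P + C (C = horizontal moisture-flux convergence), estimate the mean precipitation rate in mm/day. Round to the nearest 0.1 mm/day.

P ≈ 29.8 mm/day

dPW/dt = -1.56 mm/day.
P = E + C − dPW/dt = 3.2 + (25) − (-1.56) = 29.8 mm/day.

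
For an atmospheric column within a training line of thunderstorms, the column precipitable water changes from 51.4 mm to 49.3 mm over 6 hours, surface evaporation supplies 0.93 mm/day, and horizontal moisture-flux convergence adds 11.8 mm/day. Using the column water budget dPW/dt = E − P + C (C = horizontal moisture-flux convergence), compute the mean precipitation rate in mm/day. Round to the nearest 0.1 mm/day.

dPW/dt = (49.3 − 51.4) mm / (6/24 day) = -8.400 mm/day.
P = E + C − dPW/dt = 0.93 + (11.8) − (-8.400) = 21.1 mm/day.

P ≈ 21.1 mm/day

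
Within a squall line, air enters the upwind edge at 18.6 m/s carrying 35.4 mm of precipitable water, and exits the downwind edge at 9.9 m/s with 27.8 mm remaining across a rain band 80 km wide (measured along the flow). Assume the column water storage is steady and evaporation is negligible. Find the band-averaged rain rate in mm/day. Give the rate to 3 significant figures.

R ≈ 414 mm/day

Column moisture flux per unit crosswind length is F = V × PW.
Inflow: F_in = 18.6 × 35.4 = 658.44 mm·m/s
Outflow: F_out = 9.9 × 27.8 = 275.22 mm·m/s
Steady-state rate R = (F_in − F_out)/L = (658.44 − 275.22) / 80000 m = 4.790e-03 mm/s.
R = 4.790e-03 × 3600 × 24 = 414 mm/day.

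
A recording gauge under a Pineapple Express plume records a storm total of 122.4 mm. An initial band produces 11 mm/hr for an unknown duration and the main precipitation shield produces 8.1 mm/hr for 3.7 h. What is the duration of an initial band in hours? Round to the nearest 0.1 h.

Known phases: 8.1 × 3.7 = 29.97 mm.
Remaining depth = 122.4 − 29.97 = 92.43 mm.
Duration = 92.43 / 11 = 8.4 h.

duration ≈ 8.4 h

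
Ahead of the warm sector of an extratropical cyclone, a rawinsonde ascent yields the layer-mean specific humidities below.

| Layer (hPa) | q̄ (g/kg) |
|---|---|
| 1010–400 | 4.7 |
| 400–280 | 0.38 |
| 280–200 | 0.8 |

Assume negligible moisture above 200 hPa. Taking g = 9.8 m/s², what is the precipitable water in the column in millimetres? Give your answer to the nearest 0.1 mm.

Precipitable water is the column-integrated vapour mass per unit area: PW = (1/g) Σ q̄ Δp, with q in kg/kg and Δp in Pa (1 kg/m² of water = 1 mm).
Layer 1010–400 hPa: Δp = 610 hPa = 61000 Pa, q̄ = 0.0047 kg/kg → 0.0047 × 61000 / 9.8 = 29.26 mm
Layer 400–280 hPa: Δp = 120 hPa = 12000 Pa, q̄ = 0.00038 kg/kg → 0.00038 × 12000 / 9.8 = 0.47 mm
Layer 280–200 hPa: Δp = 80 hPa = 8000 Pa, q̄ = 0.0008 kg/kg → 0.0008 × 8000 / 9.8 = 0.65 mm
PW = 29.26 + 0.47 + 0.65 = 30.38 ≈ 30.4 mm.

PW ≈ 30.4 mm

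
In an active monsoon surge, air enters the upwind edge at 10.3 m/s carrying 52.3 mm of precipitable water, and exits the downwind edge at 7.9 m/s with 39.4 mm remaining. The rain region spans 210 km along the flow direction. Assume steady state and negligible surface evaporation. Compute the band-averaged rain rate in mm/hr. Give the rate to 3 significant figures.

Column moisture flux per unit crosswind length is F = V × PW.
Inflow: F_in = 10.3 × 52.3 = 538.69 mm·m/s
Outflow: F_out = 7.9 × 39.4 = 311.26 mm·m/s
Steady-state rate R = (F_in − F_out)/L = (538.69 − 311.26) / 210000 m = 1.083e-03 mm/s.
R = 1.083e-03 × 3600 = 3.90 mm/hr.

R ≈ 3.90 mm/hr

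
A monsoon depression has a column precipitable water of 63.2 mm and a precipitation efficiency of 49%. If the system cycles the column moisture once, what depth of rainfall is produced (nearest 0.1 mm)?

rainfall ≈ 31.0 mm

Rainfall = ε × PW = 0.49 × 63.2 = 31.0 mm.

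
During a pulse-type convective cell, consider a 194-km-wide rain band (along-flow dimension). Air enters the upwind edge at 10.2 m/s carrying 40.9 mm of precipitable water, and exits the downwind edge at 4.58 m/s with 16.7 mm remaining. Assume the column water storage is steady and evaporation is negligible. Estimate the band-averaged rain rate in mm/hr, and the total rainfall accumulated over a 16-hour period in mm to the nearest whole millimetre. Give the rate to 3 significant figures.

R ≈ 6.32 mm/hr; total ≈ 101 mm

Column moisture flux per unit crosswind length is F = V × PW.
Inflow: F_in = 10.2 × 40.9 = 417.18 mm·m/s
Outflow: F_out = 4.58 × 16.7 = 76.486 mm·m/s
Steady-state rate R = (F_in − F_out)/L = (417.18 − 76.486) / 194000 m = 1.756e-03 mm/s.
R = 1.756e-03 × 3600 = 6.32 mm/hr.
Over 16 h: total = 6.32 × 16 = 101.12 ≈ 101 mm.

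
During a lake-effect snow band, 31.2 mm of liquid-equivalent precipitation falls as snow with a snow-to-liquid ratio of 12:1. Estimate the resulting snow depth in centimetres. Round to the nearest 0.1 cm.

snow depth ≈ 37.4 cm

Snow depth = liquid × ratio = 31.2 mm × 12 = 374.4 mm = 37.4 cm.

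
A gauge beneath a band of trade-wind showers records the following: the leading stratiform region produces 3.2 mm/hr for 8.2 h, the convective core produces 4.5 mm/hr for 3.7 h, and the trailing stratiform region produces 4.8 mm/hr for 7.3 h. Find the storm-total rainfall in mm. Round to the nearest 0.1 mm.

Total = Σ Rᵢ Δtᵢ = 3.2 × 8.2 + 4.5 × 3.7 + 4.8 × 7.3
      = 26.24 + 16.65 + 35.04 = 77.9 mm.

total ≈ 77.9 mm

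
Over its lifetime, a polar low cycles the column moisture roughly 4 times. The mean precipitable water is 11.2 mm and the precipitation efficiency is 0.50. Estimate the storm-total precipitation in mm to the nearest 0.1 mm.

Each cycle deposits ε × PW = 0.50 × 11.2 = 5.6 mm.
Over 4 cycles: 4 × 5.6 = 22.4 mm.

precipitation ≈ 22.4 mm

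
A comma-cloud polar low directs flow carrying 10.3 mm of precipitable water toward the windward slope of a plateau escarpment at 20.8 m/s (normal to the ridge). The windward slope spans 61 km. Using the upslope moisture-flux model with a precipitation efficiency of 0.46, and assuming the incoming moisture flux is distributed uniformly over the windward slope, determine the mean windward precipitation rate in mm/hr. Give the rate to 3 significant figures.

R ≈ 5.82 mm/hr

Incoming column moisture flux per unit ridge length: F = V × PW = 20.8 × 10.3 = 214.24 mm·m/s.
Spread over the 61 km slope with efficiency ε = 0.46: R = ε·F/W = 0.46 × 214.24 / 61000 m = 1.616e-03 mm/s.
R = 1.616e-03 × 3600 = 5.82 mm/hr.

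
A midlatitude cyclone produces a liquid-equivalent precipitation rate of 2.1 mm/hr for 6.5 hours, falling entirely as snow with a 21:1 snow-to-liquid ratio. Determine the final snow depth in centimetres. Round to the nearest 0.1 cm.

Liquid-equivalent depth = 2.1 × 6.5 = 13.65 mm.
Snow depth = 13.65 mm × 21 = 286.65 mm = 28.7 cm.

snow depth ≈ 28.7 cm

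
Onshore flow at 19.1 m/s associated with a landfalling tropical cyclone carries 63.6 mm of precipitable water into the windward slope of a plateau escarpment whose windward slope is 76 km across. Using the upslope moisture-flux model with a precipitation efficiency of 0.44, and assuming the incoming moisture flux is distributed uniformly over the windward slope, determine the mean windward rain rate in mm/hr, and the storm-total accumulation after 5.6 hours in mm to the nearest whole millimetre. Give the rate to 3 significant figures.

Incoming column moisture flux per unit ridge length: F = V × PW = 19.1 × 63.6 = 1214.76 mm·m/s.
Spread over the 76 km slope with efficiency ε = 0.44: R = ε·F/W = 0.44 × 1214.76 / 76000 m = 7.033e-03 mm/s.
R = 7.033e-03 × 3600 = 25.3 mm/hr.
Over 5.6 h: total = 25.3 × 5.6 = 141.68 ≈ 142 mm.

R ≈ 25.3 mm/hr; total ≈ 142 mm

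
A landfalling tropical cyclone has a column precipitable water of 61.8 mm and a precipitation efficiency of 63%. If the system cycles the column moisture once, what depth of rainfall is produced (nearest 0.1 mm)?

rainfall ≈ 38.9 mm

Rainfall = ε × PW = 0.63 × 61.8 = 38.9 mm.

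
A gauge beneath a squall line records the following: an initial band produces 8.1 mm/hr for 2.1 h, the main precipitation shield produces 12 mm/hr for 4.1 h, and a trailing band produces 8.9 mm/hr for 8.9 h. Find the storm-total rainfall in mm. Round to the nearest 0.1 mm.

Total = Σ Rᵢ Δtᵢ = 8.1 × 2.1 + 12 × 4.1 + 8.9 × 8.9
      = 17.01 + 49.2 + 79.21 = 145.4 mm.

total ≈ 145.4 mm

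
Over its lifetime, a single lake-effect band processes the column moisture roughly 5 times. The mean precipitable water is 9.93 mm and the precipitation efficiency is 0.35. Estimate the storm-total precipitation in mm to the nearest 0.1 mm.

precipitation ≈ 17.4 mm

Each cycle deposits ε × PW = 0.35 × 9.93 = 3.4755 mm.
Over 5 cycles: 5 × 3.4755 = 17.4 mm.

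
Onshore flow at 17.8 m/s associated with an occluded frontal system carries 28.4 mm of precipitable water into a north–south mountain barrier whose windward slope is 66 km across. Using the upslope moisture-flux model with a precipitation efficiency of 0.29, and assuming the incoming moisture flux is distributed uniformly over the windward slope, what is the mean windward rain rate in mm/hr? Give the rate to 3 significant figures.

R ≈ 8.00 mm/hr

Incoming column moisture flux per unit ridge length: F = V × PW = 17.8 × 28.4 = 505.52 mm·m/s.
Spread over the 66 km slope with efficiency ε = 0.29: R = ε·F/W = 0.29 × 505.52 / 66000 m = 2.221e-03 mm/s.
R = 2.221e-03 × 3600 = 8.00 mm/hr.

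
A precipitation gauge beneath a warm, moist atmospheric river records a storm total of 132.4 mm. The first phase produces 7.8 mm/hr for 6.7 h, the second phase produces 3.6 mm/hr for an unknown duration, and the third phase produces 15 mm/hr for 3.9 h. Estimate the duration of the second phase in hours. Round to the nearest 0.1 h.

duration ≈ 6.0 h

Known phases: 7.8 × 6.7 + 15 × 3.9 = 52.26 + 58.5 = 110.76 mm.
Remaining depth = 132.4 − 110.76 = 21.64 mm.
Duration = 21.64 / 3.6 = 6.0 h.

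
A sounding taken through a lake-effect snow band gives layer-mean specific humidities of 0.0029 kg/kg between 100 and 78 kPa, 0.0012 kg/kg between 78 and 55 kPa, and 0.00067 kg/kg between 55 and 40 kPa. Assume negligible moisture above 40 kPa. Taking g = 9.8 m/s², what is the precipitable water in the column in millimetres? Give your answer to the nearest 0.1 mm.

Precipitable water is the column-integrated vapour mass per unit area: PW = (1/g) Σ q̄ Δp, with q in kg/kg and Δp in Pa (1 kg/m² of water = 1 mm).
Layer 100–78 kPa: Δp = 220 hPa = 22000 Pa, q̄ = 0.0029 kg/kg → 0.0029 × 22000 / 9.8 = 6.51 mm
Layer 78–55 kPa: Δp = 230 hPa = 23000 Pa, q̄ = 0.0012 kg/kg → 0.0012 × 23000 / 9.8 = 2.82 mm
Layer 55–40 kPa: Δp = 150 hPa = 15000 Pa, q̄ = 0.00067 kg/kg → 0.00067 × 15000 / 9.8 = 1.03 mm
PW = 6.51 + 2.82 + 1.03 = 10.36 ≈ 10.4 mm.

PW ≈ 10.4 mm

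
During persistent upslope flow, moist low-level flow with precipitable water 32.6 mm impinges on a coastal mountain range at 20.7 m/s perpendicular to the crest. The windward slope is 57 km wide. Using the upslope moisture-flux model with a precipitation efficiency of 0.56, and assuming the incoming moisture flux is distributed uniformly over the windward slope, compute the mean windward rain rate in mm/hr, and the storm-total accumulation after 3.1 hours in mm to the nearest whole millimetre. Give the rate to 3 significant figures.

R ≈ 23.9 mm/hr; total ≈ 74 mm

Incoming column moisture flux per unit ridge length: F = V × PW = 20.7 × 32.6 = 674.82 mm·m/s.
Spread over the 57 km slope with efficiency ε = 0.56: R = ε·F/W = 0.56 × 674.82 / 57000 m = 6.630e-03 mm/s.
R = 6.630e-03 × 3600 = 23.9 mm/hr.
Over 3.1 h: total = 23.9 × 3.1 = 74.09 ≈ 74 mm.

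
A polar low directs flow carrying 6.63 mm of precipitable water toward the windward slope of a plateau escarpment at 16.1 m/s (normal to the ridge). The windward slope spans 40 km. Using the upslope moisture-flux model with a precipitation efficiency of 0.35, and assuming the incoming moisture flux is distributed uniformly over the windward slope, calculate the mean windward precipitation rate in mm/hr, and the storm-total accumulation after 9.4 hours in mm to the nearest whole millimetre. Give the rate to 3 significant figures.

R ≈ 3.36 mm/hr; total ≈ 32 mm

Incoming column moisture flux per unit ridge length: F = V × PW = 16.1 × 6.63 = 106.743 mm·m/s.
Spread over the 40 km slope with efficiency ε = 0.35: R = ε·F/W = 0.35 × 106.743 / 40000 m = 9.340e-04 mm/s.
R = 9.340e-04 × 3600 = 3.36 mm/hr.
Over 9.4 h: total = 3.36 × 9.4 = 31.584 ≈ 32 mm.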